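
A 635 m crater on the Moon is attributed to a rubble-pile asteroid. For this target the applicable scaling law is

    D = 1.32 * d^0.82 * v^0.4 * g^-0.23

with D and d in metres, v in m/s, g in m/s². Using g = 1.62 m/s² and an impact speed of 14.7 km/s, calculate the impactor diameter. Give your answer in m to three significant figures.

Rearranging for d: d = [D / (1.32 · 14700^0.4 · 1.62^-0.23)]^(1/0.82).
14700^0.4 = 46.44
1.62^-0.23 = 0.8950
Denominator = 1.32 × 46.44 × 0.8950 = 54.86
D / 54.86 = 635 / 54.86 = 11.57
d = 11.57^(1/0.82) = 11.57^1.2195 = 19.80 m

d ≈ 19.8 m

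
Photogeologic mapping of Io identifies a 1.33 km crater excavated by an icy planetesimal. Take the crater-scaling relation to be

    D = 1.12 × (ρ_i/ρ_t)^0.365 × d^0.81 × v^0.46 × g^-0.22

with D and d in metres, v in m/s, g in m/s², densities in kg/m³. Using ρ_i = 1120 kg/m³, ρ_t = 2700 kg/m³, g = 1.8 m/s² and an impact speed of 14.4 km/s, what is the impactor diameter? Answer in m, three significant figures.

d ≈ 47.4 m

Rearranging for d: d = [D / (1.12 · (1120/2700)^0.365 · 14400^0.46 · 1.8^-0.22)]^(1/0.81).
D = 1330 m.
(1120/2700)^0.365 = 0.7253
14400^0.46 = 81.82
1.8^-0.22 = 0.8787
Denominator = 1.12 × 0.7253 × 81.82 × 0.8787 = 58.40
D / 58.40 = 1330 / 58.40 = 22.77
d = 22.77^(1/0.81) = 22.77^1.2346 = 47.40 m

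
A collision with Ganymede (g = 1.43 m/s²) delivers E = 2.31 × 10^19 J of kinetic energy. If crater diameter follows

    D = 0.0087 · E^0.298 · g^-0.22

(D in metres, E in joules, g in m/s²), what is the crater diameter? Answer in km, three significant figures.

E^0.298 = (2.31 × 10^19)^0.298 = 5.893 × 10^5
g^-0.22 = 1.43^-0.22 = 0.9243
D = 0.0087 × 5.893 × 10^5 × 0.9243 = 4739 m
   = 4.739 km

D ≈ 4.74 km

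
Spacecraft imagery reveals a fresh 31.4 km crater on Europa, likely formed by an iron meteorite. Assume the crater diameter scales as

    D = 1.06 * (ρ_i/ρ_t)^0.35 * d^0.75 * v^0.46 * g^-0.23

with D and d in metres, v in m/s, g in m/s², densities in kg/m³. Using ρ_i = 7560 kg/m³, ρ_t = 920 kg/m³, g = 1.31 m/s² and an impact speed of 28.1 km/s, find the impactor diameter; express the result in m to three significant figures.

Rearranging for d: d = [D / (1.06 · (7560/920)^0.35 · 28100^0.46 · 1.31^-0.23)]^(1/0.75).
D = 31400 m.
(7560/920)^0.35 = 2.090
28100^0.46 = 111.3
1.31^-0.23 = 0.9398
Denominator = 1.06 × 2.090 × 111.3 × 0.9398 = 231.7
D / 231.7 = 31400 / 231.7 = 135.5
d = 135.5^(1/0.75) = 135.5^1.3333 = 695.8 m

d ≈ 696 m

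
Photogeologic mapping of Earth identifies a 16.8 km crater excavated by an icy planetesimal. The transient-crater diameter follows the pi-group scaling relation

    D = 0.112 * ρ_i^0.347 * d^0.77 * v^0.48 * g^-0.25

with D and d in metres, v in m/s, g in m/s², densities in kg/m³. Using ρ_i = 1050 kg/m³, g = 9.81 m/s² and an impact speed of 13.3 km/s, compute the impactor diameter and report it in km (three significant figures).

Rearranging for d: d = [D / (0.112 · 1050^0.347 · 13300^0.48 · 9.81^-0.25)]^(1/0.77).
D = 16800 m.
1050^0.347 = 11.18
13300^0.48 = 95.38
9.81^-0.25 = 0.5650
Denominator = 0.112 × 11.18 × 95.38 × 0.5650 = 67.48
D / 67.48 = 16800 / 67.48 = 249.0
d = 249.0^(1/0.77) = 249.0^1.2987 = 1294 m

d ≈ 1.29 km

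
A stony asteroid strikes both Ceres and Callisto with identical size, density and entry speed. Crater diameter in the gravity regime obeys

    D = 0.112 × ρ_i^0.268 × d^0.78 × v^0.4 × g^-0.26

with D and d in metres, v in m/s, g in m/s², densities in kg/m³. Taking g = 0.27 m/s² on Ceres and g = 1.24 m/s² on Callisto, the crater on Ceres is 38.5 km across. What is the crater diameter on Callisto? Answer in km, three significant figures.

D ≈ 25.9 km

All impactor-dependent factors cancel in the ratio, leaving D_Callisto/D_Ceres = (g_Callisto/g_Ceres)^-0.26.
(1.24/0.27)^-0.26 = 4.593^-0.26 = 0.6728
D_Callisto = 0.6728 × 38.5 km = 25.9 km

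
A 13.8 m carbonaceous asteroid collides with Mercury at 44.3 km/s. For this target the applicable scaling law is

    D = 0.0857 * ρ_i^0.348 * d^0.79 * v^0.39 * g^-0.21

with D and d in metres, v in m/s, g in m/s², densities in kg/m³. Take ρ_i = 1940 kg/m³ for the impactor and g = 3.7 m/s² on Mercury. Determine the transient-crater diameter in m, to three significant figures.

D ≈ 468 m

In SI units: v = 44300 m/s.
ρ_i^0.348 = 1940^0.348 = 13.94
d^0.79 = 13.8^0.79 = 7.953
v^0.39 = 44300^0.39 = 64.88
g^-0.21 = 3.7^-0.21 = 0.7598
D = 0.0857 × 13.94 × 7.953 × 64.88 × 0.7598 = 468.4 m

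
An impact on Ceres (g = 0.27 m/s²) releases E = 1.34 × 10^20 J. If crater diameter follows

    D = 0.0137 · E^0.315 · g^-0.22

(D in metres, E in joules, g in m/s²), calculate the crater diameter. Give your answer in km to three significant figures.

D ≈ 40.0 km

E^0.315 = (1.34 × 10^20)^0.315 = 2.188 × 10^6
g^-0.22 = 0.27^-0.22 = 1.334
D = 0.0137 × 2.188 × 10^6 × 1.334 = 39987 m
   = 39.99 km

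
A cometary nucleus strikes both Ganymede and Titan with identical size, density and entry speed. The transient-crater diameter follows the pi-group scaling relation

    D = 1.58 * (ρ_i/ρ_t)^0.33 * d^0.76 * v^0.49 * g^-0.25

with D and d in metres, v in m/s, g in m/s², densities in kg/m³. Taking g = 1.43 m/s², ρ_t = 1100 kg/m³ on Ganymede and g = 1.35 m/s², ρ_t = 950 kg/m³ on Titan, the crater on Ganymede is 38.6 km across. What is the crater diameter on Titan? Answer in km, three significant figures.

The impactor-only factors (d, v, ρ_i) cancel in the ratio, leaving D_Titan/D_Ganymede = (g_Titan/g_Ganymede)^-0.25 · (ρ_t,Ganymede/ρ_t,Titan)^0.33.
(1.35/1.43)^-0.25 = 0.9441^-0.25 = 1.014
(1100/950)^0.33 = 1.158^0.33 = 1.050
Ratio = 1.014 × 1.050 = 1.065
D_Titan = 1.065 × 38.6 km = 41.1 km

D ≈ 41.1 km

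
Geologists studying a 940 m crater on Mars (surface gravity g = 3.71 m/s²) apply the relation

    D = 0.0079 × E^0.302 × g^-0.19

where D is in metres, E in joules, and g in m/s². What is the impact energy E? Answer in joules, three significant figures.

E ≈ 1.46 × 10^17 J

Rearranging: E = [D / (0.0079 · g^-0.19)]^(1/0.302).
g^-0.19 = 3.71^-0.19 = 0.7795
D / (0.0079 × 0.7795) = 940 / (6.158 × 10^-3) = 1.526 × 10^5
E = (1.526 × 10^5)^3.3113 = 1.460 × 10^17 J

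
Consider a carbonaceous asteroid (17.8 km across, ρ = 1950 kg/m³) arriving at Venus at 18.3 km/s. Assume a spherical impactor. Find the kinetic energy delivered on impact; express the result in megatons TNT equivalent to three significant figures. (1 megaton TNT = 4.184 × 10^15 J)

d = 17800 m; v = 18300 m/s.
Mass m = (π/6) ρ d³ = (π/6) × 1950 × (17800)³ = 5.758 × 10^15 kg
E = ½ m v² = 0.5 × 5.758 × 10^15 × (18300)² = 9.641 × 10^23 J
   = 9.641 × 10^23 / 4.184×10^15 = 2.304 × 10^8 Mt

E ≈ 2.30 × 10^8 Mt TNT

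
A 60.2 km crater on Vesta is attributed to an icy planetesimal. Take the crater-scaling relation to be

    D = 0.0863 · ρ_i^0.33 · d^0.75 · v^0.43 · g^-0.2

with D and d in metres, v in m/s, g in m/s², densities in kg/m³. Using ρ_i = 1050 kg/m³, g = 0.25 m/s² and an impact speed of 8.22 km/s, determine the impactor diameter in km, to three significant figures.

d ≈ 11.4 km

Rearranging for d: d = [D / (0.0863 · 1050^0.33 · 8220^0.43 · 0.25^-0.2)]^(1/0.75).
D = 60200 m.
1050^0.33 = 9.931
8220^0.43 = 48.24
0.25^-0.2 = 1.320
Denominator = 0.0863 × 9.931 × 48.24 × 1.320 = 54.57
D / 54.57 = 60200 / 54.57 = 1103
d = 1103^(1/0.75) = 1103^1.3333 = 11394 m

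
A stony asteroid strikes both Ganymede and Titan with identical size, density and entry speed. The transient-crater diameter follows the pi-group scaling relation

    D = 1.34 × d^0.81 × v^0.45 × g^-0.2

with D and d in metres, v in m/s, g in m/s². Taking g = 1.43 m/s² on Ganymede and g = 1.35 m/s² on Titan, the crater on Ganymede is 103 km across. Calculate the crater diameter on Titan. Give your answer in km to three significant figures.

D ≈ 104 km

All impactor-dependent factors cancel in the ratio, leaving D_Titan/D_Ganymede = (g_Titan/g_Ganymede)^-0.2.
(1.35/1.43)^-0.2 = 0.9441^-0.2 = 1.012
D_Titan = 1.012 × 103 km = 104 km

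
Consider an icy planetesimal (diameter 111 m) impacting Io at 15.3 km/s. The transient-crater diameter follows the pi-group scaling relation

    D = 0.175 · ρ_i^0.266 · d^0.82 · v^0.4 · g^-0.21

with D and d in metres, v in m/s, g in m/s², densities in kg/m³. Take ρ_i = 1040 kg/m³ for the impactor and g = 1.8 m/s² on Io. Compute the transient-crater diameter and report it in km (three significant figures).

In SI units: v = 15300 m/s.
ρ_i^0.266 = 1040^0.266 = 6.346
d^0.82 = 111^0.82 = 47.55
v^0.4 = 15300^0.4 = 47.19
g^-0.21 = 1.8^-0.21 = 0.8839
D = 0.175 × 6.346 × 47.55 × 47.19 × 0.8839 = 2203 m
   = 2.203 km

D ≈ 2.20 km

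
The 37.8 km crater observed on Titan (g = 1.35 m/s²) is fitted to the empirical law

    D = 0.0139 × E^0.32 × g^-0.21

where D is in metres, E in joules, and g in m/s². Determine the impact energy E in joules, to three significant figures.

E ≈ 1.56 × 10^20 J

Rearranging: E = [D / (0.0139 · g^-0.21)]^(1/0.32).
D = 37800 m.
g^-0.21 = 1.35^-0.21 = 0.9389
D / (0.0139 × 0.9389) = 37800 / (0.01305) = 2.897 × 10^6
E = (2.897 × 10^6)^3.125 = 1.562 × 10^20 J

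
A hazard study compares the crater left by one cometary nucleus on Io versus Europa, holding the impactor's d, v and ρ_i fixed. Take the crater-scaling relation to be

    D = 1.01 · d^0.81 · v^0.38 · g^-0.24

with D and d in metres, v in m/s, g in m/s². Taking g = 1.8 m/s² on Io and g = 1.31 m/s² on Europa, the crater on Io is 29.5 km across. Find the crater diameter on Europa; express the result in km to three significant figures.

All impactor-dependent factors cancel in the ratio, leaving D_Europa/D_Io = (g_Europa/g_Io)^-0.24.
(1.31/1.8)^-0.24 = 0.7278^-0.24 = 1.079
D_Europa = 1.079 × 29.5 km = 31.8 km

D ≈ 31.8 km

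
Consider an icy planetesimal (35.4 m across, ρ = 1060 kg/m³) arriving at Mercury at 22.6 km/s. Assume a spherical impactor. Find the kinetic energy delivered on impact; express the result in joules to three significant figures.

v = 22600 m/s.
Mass m = (π/6) ρ d³ = (π/6) × 1060 × (35.4)³ = 2.462 × 10^7 kg
E = ½ m v² = 0.5 × 2.462 × 10^7 × (22600)² = 6.287 × 10^15 J

E ≈ 6.29 × 10^15 J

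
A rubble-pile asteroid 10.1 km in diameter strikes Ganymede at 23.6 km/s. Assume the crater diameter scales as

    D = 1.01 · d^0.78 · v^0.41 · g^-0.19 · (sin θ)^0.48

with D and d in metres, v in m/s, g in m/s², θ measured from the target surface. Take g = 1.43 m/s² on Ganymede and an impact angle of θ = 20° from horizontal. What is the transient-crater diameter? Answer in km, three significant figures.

D ≈ 46.5 km

In SI units: d = 10100 m, v = 23600 m/s.
d^0.78 = 10100^0.78 = 1329
v^0.41 = 23600^0.41 = 62.07
g^-0.19 = 1.43^-0.19 = 0.9343
(sin 20°)^0.48 = 0.3420^0.48 = 0.5975
D = 1.01 × 1329 × 62.07 × 0.9343 × 0.5975 = 46511 m
   = 46.51 km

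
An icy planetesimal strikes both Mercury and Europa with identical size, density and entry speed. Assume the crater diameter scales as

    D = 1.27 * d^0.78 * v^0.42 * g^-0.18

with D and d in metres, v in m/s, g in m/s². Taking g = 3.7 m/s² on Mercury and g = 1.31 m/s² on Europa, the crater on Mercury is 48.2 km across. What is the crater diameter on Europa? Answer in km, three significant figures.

All impactor-dependent factors cancel in the ratio, leaving D_Europa/D_Mercury = (g_Europa/g_Mercury)^-0.18.
(1.31/3.7)^-0.18 = 0.3541^-0.18 = 1.205
D_Europa = 1.205 × 48.2 km = 58.1 km

D ≈ 58.1 km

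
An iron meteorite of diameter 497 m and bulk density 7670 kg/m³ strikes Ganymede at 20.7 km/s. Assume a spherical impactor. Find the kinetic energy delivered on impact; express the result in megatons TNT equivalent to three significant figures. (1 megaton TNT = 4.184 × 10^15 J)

E ≈ 25200 Mt TNT

v = 20700 m/s.
Mass m = (π/6) ρ d³ = (π/6) × 7670 × (497)³ = 4.930 × 10^11 kg
E = ½ m v² = 0.5 × 4.930 × 10^11 × (20700)² = 1.056 × 10^20 J
   = 1.056 × 10^20 / 4.184×10^15 = 25239 Mt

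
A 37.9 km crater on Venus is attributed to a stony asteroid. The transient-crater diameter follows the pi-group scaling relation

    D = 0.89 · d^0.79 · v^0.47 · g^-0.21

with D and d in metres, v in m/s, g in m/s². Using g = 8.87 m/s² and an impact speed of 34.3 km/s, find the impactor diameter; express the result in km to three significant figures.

d ≈ 2.59 km

Rearranging for d: d = [D / (0.89 · 34300^0.47 · 8.87^-0.21)]^(1/0.79).
D = 37900 m.
34300^0.47 = 135.4
8.87^-0.21 = 0.6323
Denominator = 0.89 × 135.4 × 0.6323 = 76.20
D / 76.20 = 37900 / 76.20 = 497.4
d = 497.4^(1/0.79) = 497.4^1.2658 = 2591 m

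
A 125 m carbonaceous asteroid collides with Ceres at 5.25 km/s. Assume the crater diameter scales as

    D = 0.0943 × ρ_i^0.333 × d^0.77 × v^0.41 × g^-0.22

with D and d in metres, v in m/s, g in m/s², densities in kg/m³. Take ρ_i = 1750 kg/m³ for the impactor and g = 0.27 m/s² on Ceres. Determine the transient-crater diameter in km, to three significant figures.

In SI units: v = 5250 m/s.
ρ_i^0.333 = 1750^0.333 = 12.02
d^0.77 = 125^0.77 = 41.17
v^0.41 = 5250^0.41 = 33.52
g^-0.22 = 0.27^-0.22 = 1.334
D = 0.0943 × 12.02 × 41.17 × 33.52 × 1.334 = 2087 m
   = 2.087 km

D ≈ 2.09 km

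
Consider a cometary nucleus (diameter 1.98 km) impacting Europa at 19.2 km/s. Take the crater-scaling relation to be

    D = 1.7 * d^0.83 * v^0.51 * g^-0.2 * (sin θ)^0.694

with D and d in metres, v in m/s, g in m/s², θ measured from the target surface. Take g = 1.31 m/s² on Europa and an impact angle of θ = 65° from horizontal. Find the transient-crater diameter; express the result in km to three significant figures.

In SI units: d = 1980 m, v = 19200 m/s.
d^0.83 = 1980^0.83 = 544.8
v^0.51 = 19200^0.51 = 152.9
g^-0.2 = 1.31^-0.2 = 0.9474
(sin 65°)^0.694 = 0.9063^0.694 = 0.9340
D = 1.7 × 544.8 × 152.9 × 0.9474 × 0.9340 = 1.253 × 10^5 m
   = 125.3 km

D ≈ 125 km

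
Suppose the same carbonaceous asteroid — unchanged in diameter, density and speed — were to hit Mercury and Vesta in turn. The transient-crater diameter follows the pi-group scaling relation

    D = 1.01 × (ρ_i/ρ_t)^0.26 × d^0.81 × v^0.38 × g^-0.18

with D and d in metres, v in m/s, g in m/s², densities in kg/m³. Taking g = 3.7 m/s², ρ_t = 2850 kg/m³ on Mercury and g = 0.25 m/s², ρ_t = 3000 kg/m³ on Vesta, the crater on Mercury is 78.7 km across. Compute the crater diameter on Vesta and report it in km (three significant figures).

The impactor-only factors (d, v, ρ_i) cancel in the ratio, leaving D_Vesta/D_Mercury = (g_Vesta/g_Mercury)^-0.18 · (ρ_t,Mercury/ρ_t,Vesta)^0.26.
(0.25/3.7)^-0.18 = 0.06757^-0.18 = 1.624
(2850/3000)^0.26 = 0.9500^0.26 = 0.9868
Ratio = 1.624 × 0.9868 = 1.603
D_Vesta = 1.603 × 78.7 km = 126 km

D ≈ 126 km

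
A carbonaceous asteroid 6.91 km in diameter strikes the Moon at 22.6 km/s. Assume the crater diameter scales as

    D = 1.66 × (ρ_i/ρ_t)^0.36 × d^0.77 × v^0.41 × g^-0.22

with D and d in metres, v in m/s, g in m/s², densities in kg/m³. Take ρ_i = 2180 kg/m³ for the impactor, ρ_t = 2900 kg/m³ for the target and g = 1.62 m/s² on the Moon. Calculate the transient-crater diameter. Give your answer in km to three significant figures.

D ≈ 74.3 km

In SI units: d = 6910 m, v = 22600 m/s.
(ρ_i/ρ_t)^0.36 = (2180/2900)^0.36 = 0.9024
d^0.77 = 6910^0.77 = 904.5
v^0.41 = 22600^0.41 = 60.98
g^-0.22 = 1.62^-0.22 = 0.8993
D = 1.66 × 0.9024 × 904.5 × 60.98 × 0.8993 = 74303 m
   = 74.30 km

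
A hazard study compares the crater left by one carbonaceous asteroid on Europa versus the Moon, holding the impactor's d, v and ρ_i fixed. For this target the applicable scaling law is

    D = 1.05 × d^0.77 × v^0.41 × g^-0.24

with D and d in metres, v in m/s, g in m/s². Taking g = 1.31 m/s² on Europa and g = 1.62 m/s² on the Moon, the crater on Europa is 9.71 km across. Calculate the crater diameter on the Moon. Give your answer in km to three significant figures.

D ≈ 9.23 km

All impactor-dependent factors cancel in the ratio, leaving D_Moon/D_Europa = (g_Moon/g_Europa)^-0.24.
(1.62/1.31)^-0.24 = 1.237^-0.24 = 0.9502
D_Moon = 0.9502 × 9.71 km = 9.23 km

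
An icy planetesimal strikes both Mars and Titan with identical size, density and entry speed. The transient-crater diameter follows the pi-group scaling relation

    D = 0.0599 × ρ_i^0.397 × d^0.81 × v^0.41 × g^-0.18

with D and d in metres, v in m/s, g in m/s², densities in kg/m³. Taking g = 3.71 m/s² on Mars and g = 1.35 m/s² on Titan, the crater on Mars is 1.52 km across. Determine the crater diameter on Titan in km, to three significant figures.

D ≈ 1.82 km

All impactor-dependent factors cancel in the ratio, leaving D_Titan/D_Mars = (g_Titan/g_Mars)^-0.18.
(1.35/3.71)^-0.18 = 0.3639^-0.18 = 1.200
D_Titan = 1.200 × 1.52 km = 1.82 km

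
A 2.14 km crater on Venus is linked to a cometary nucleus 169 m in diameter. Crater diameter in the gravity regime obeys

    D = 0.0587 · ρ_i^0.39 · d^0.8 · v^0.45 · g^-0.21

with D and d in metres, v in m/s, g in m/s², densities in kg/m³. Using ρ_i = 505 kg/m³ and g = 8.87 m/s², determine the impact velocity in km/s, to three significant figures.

v ≈ 18.9 km/s

Rearranging for v: v = [D / (0.0587 · 505^0.39 · 169^0.8 · 8.87^-0.21)]^(1/0.45).
D = 2140 m.
505^0.39 = 11.33
169^0.8 = 60.58
8.87^-0.21 = 0.6323
Denominator = 0.0587 × 11.33 × 60.58 × 0.6323 = 25.48
D / 25.48 = 2140 / 25.48 = 83.99
v = 83.99^(1/0.45) = 83.99^2.2222 = 18881 m/s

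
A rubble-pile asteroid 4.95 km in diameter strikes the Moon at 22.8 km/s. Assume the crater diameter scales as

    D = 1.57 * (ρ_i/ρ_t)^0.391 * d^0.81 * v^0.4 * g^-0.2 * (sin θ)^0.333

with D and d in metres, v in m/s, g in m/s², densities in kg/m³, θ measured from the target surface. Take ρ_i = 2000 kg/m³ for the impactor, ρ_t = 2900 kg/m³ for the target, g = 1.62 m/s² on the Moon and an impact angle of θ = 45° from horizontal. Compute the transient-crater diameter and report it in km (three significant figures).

D ≈ 59.8 km

In SI units: d = 4950 m, v = 22800 m/s.
(ρ_i/ρ_t)^0.391 = (2000/2900)^0.391 = 0.8648
d^0.81 = 4950^0.81 = 983.2
v^0.4 = 22800^0.4 = 55.36
g^-0.2 = 1.62^-0.2 = 0.9080
(sin 45°)^0.333 = 0.7071^0.333 = 0.8910
D = 1.57 × 0.8648 × 983.2 × 55.36 × 0.9080 × 0.8910 = 59788 m
   = 59.79 km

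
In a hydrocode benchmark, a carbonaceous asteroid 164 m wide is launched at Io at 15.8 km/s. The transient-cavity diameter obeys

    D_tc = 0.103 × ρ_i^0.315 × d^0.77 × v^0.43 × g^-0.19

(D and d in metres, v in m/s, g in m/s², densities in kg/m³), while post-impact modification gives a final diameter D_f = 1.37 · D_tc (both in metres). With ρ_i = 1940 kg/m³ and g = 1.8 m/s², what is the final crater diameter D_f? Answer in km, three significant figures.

v = 15800 m/s.
ρ_i^0.315 = 1940^0.315 = 10.86
d^0.77 = 164^0.77 = 50.75
v^0.43 = 15800^0.43 = 63.89
g^-0.19 = 1.8^-0.19 = 0.8943
D_tc = 0.103 × 10.86 × 50.75 × 63.89 × 0.8943 = 3244 m
D_f = 1.37 × 3244 = 4444 m
     = 4.444 km

D_f ≈ 4.44 km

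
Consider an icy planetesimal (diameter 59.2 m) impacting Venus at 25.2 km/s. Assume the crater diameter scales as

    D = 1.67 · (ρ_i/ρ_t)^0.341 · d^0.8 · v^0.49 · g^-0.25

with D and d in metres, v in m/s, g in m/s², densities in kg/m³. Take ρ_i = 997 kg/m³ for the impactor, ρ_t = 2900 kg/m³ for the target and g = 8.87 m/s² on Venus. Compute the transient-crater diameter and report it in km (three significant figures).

D ≈ 2.52 km

In SI units: v = 25200 m/s.
(ρ_i/ρ_t)^0.341 = (997/2900)^0.341 = 0.6948
d^0.8 = 59.2^0.8 = 26.17
v^0.49 = 25200^0.49 = 143.4
g^-0.25 = 8.87^-0.25 = 0.5795
D = 1.67 × 0.6948 × 26.17 × 143.4 × 0.5795 = 2523 m
   = 2.523 km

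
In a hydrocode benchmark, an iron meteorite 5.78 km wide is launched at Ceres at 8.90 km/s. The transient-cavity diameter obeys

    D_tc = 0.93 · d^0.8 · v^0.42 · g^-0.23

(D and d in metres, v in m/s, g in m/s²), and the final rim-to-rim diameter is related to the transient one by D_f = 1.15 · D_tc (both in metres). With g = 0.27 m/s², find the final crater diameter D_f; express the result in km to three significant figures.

In SI: d = 5780 m, v = 8900 m/s.
d^0.8 = 5780^0.8 = 1022
v^0.42 = 8900^0.42 = 45.58
g^-0.23 = 0.27^-0.23 = 1.351
D_tc = 0.93 × 1022 × 45.58 × 1.351 = 58530 m
D_f = 1.15 × 58530 = 67310 m
     = 67.31 km

D_f ≈ 67.3 km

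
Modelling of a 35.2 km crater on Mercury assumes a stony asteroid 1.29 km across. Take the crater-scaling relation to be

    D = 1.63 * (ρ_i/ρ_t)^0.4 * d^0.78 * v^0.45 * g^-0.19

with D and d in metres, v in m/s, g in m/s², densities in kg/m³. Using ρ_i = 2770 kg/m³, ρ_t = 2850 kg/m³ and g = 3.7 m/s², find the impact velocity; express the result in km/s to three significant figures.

Rearranging for v: v = [D / (1.63 · (2770/2850)^0.4 · 1290^0.78 · 3.7^-0.19)]^(1/0.45).
D = 35200 m.
(2770/2850)^0.4 = 0.9887
1290^0.78 = 266.8
3.7^-0.19 = 0.7799
Denominator = 1.63 × 0.9887 × 266.8 × 0.7799 = 335.3
D / 335.3 = 35200 / 335.3 = 105.0
v = 105.0^(1/0.45) = 105.0^2.2222 = 31009 m/s

v ≈ 31.0 km/s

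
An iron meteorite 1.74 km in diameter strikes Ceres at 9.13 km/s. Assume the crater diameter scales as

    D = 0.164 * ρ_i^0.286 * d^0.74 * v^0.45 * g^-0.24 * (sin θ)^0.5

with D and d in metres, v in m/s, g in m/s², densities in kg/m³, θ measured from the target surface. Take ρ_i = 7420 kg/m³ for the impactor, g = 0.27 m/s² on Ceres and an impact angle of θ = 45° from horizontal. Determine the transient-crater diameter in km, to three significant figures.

D ≈ 36.6 km

In SI units: d = 1740 m, v = 9130 m/s.
ρ_i^0.286 = 7420^0.286 = 12.79
d^0.74 = 1740^0.74 = 250.0
v^0.45 = 9130^0.45 = 60.56
g^-0.24 = 0.27^-0.24 = 1.369
(sin 45°)^0.5 = 0.7071^0.5 = 0.8409
D = 0.164 × 12.79 × 250.0 × 60.56 × 1.369 × 0.8409 = 36558 m
   = 36.56 km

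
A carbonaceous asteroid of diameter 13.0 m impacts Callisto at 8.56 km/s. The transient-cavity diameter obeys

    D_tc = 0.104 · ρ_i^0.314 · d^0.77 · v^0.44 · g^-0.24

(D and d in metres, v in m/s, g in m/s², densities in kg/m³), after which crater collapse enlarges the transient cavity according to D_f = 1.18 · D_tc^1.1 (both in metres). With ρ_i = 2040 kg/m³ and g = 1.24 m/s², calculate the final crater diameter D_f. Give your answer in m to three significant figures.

D_f ≈ 904 m

v = 8560 m/s.
ρ_i^0.314 = 2040^0.314 = 10.95
d^0.77 = 13^0.77 = 7.207
v^0.44 = 8560^0.44 = 53.74
g^-0.24 = 1.24^-0.24 = 0.9497
D_tc = 0.104 × 10.95 × 7.207 × 53.74 × 0.9497 = 418.9 m
D_f = 1.18 × (418.9)^1.1 = 904.1 m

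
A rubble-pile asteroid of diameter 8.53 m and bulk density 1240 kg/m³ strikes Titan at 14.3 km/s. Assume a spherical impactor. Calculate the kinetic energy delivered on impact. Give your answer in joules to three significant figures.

v = 14300 m/s.
Mass m = (π/6) ρ d³ = (π/6) × 1240 × (8.53)³ = 4.030 × 10^5 kg
E = ½ m v² = 0.5 × 4.030 × 10^5 × (14300)² = 4.120 × 10^13 J

E ≈ 4.12 × 10^13 J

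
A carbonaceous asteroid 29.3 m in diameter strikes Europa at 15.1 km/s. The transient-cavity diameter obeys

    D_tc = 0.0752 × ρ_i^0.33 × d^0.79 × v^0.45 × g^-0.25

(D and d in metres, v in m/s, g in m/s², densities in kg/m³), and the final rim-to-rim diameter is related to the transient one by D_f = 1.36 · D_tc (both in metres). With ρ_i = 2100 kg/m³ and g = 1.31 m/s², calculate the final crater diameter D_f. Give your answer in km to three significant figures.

v = 15100 m/s.
ρ_i^0.33 = 2100^0.33 = 12.48
d^0.79 = 29.3^0.79 = 14.42
v^0.45 = 15100^0.45 = 75.95
g^-0.25 = 1.31^-0.25 = 0.9347
D_tc = 0.0752 × 12.48 × 14.42 × 75.95 × 0.9347 = 960.7 m
D_f = 1.36 × 960.7 = 1307 m
     = 1.307 km

D_f ≈ 1.31 km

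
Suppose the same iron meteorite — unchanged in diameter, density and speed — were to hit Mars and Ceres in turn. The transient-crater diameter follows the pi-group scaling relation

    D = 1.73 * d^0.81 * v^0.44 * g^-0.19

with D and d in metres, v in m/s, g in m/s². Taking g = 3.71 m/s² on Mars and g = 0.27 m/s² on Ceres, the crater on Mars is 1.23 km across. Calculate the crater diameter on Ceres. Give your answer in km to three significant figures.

D ≈ 2.02 km

All impactor-dependent factors cancel in the ratio, leaving D_Ceres/D_Mars = (g_Ceres/g_Mars)^-0.19.
(0.27/3.71)^-0.19 = 0.07278^-0.19 = 1.645
D_Ceres = 1.645 × 1.23 km = 2.02 km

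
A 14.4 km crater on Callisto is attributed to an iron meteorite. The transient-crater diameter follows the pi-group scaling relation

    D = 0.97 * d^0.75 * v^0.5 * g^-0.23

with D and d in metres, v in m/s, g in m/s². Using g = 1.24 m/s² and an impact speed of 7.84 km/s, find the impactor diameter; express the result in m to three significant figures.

d ≈ 988 m

Rearranging for d: d = [D / (0.97 · 7840^0.5 · 1.24^-0.23)]^(1/0.75).
D = 14400 m.
7840^0.5 = 88.54
1.24^-0.23 = 0.9517
Denominator = 0.97 × 88.54 × 0.9517 = 81.74
D / 81.74 = 14400 / 81.74 = 176.2
d = 176.2^(1/0.75) = 176.2^1.3333 = 987.6 m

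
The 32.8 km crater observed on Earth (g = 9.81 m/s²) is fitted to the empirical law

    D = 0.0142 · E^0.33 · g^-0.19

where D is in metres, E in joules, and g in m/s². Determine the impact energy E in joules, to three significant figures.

Rearranging: E = [D / (0.0142 · g^-0.19)]^(1/0.33).
D = 32800 m.
g^-0.19 = 9.81^-0.19 = 0.6480
D / (0.0142 × 0.6480) = 32800 / (9.202 × 10^-3) = 3.564 × 10^6
E = (3.564 × 10^6)^3.0303 = 7.151 × 10^19 J

E ≈ 7.15 × 10^19 J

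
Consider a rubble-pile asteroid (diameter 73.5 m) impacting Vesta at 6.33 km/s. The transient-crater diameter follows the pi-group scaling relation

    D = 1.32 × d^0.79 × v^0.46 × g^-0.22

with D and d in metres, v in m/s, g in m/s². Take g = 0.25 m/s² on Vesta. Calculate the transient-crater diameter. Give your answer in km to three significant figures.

In SI units: v = 6330 m/s.
d^0.79 = 73.5^0.79 = 29.81
v^0.46 = 6330^0.46 = 56.06
g^-0.22 = 0.25^-0.22 = 1.357
D = 1.32 × 29.81 × 56.06 × 1.357 = 2993 m
   = 2.993 km

D ≈ 2.99 km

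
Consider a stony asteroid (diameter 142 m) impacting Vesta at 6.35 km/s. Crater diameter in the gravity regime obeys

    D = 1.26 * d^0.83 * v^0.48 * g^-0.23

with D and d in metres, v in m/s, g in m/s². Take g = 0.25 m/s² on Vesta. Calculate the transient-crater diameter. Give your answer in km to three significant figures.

In SI units: v = 6350 m/s.
d^0.83 = 142^0.83 = 61.15
v^0.48 = 6350^0.48 = 66.89
g^-0.23 = 0.25^-0.23 = 1.376
D = 1.26 × 61.15 × 66.89 × 1.376 = 7092 m
   = 7.092 km

D ≈ 7.09 km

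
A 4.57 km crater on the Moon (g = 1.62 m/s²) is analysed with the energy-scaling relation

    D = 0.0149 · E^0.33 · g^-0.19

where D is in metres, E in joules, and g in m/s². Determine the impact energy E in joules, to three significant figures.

Rearranging: E = [D / (0.0149 · g^-0.19)]^(1/0.33).
D = 4570 m.
g^-0.19 = 1.62^-0.19 = 0.9124
D / (0.0149 × 0.9124) = 4570 / (0.01359) = 3.363 × 10^5
E = (3.363 × 10^5)^3.0303 = 5.593 × 10^16 J

E ≈ 5.59 × 10^16 J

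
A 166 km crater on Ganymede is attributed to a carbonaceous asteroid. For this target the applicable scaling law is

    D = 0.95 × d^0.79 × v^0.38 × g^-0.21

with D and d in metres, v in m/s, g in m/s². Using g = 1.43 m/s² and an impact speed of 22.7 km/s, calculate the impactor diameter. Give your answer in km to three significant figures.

d ≈ 38.2 km

Rearranging for d: d = [D / (0.95 · 22700^0.38 · 1.43^-0.21)]^(1/0.79).
D = 166000 m.
22700^0.38 = 45.22
1.43^-0.21 = 0.9276
Denominator = 0.95 × 45.22 × 0.9276 = 39.85
D / 39.85 = 166000 / 39.85 = 4166
d = 4166^(1/0.79) = 4166^1.2658 = 38180 m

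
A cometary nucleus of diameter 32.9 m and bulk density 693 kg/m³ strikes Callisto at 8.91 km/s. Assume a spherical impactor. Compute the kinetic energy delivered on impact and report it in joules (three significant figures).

E ≈ 5.13 × 10^14 J

v = 8910 m/s.
Mass m = (π/6) ρ d³ = (π/6) × 693 × (32.9)³ = 1.292 × 10^7 kg
E = ½ m v² = 0.5 × 1.292 × 10^7 × (8910)² = 5.128 × 10^14 J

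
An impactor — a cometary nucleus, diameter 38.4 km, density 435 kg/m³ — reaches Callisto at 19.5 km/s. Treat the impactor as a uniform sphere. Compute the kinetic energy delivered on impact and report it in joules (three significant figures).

E ≈ 2.45 × 10^24 J

d = 38400 m; v = 19500 m/s.
Mass m = (π/6) ρ d³ = (π/6) × 435 × (38400)³ = 1.290 × 10^16 kg
E = ½ m v² = 0.5 × 1.290 × 10^16 × (19500)² = 2.453 × 10^24 J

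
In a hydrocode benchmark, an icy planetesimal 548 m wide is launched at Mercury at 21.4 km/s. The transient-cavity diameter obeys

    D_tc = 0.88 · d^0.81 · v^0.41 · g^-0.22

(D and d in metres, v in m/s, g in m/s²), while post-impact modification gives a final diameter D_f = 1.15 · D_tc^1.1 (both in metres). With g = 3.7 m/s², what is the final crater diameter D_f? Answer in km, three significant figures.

v = 21400 m/s.
d^0.81 = 548^0.81 = 165.4
v^0.41 = 21400^0.41 = 59.63
g^-0.22 = 3.7^-0.22 = 0.7499
D_tc = 0.88 × 165.4 × 59.63 × 0.7499 = 6509 m
D_f = 1.15 × (6509)^1.1 = 18012 m
     = 18.01 km

D_f ≈ 18.0 km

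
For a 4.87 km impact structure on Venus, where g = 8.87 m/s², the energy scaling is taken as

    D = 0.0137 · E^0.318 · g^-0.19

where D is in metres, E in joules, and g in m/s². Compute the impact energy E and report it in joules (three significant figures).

Rearranging: E = [D / (0.0137 · g^-0.19)]^(1/0.318).
D = 4870 m.
g^-0.19 = 8.87^-0.19 = 0.6605
D / (0.0137 × 0.6605) = 4870 / (9.049 × 10^-3) = 5.382 × 10^5
E = (5.382 × 10^5)^3.1447 = 1.052 × 10^18 J

E ≈ 1.05 × 10^18 J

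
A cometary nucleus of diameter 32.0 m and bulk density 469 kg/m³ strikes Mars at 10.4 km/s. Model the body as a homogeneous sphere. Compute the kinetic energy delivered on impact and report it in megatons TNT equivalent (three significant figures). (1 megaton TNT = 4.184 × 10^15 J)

v = 10400 m/s.
Mass m = (π/6) ρ d³ = (π/6) × 469 × (32)³ = 8.047 × 10^6 kg
E = ½ m v² = 0.5 × 8.047 × 10^6 × (10400)² = 4.352 × 10^14 J
   = 4.352 × 10^14 / 4.184×10^15 = 0.1040 Mt

E ≈ 0.104 Mt TNT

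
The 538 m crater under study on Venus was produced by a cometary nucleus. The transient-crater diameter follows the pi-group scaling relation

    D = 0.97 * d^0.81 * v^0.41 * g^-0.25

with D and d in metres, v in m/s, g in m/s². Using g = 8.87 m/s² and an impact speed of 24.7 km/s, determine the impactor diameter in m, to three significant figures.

Rearranging for d: d = [D / (0.97 · 24700^0.41 · 8.87^-0.25)]^(1/0.81).
24700^0.41 = 63.24
8.87^-0.25 = 0.5795
Denominator = 0.97 × 63.24 × 0.5795 = 35.55
D / 35.55 = 538 / 35.55 = 15.13
d = 15.13^(1/0.81) = 15.13^1.2346 = 28.62 m

d ≈ 28.6 m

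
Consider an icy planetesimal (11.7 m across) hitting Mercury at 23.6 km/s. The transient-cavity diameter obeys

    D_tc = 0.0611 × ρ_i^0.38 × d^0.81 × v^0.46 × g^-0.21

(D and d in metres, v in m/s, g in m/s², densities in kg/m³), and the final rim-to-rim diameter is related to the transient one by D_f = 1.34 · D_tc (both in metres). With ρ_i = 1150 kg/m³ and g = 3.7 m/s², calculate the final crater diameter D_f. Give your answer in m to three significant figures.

D_f ≈ 682 m

v = 23600 m/s.
ρ_i^0.38 = 1150^0.38 = 14.56
d^0.81 = 11.7^0.81 = 7.332
v^0.46 = 23600^0.46 = 102.7
g^-0.21 = 3.7^-0.21 = 0.7598
D_tc = 0.0611 × 14.56 × 7.332 × 102.7 × 0.7598 = 509.0 m
D_f = 1.34 × 509.0 = 682.1 m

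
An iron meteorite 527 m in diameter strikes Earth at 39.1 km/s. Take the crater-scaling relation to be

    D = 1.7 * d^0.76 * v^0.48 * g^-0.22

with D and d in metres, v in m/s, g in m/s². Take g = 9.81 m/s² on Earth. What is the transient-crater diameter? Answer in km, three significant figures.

D ≈ 19.3 km

In SI units: v = 39100 m/s.
d^0.76 = 527^0.76 = 117.1
v^0.48 = 39100^0.48 = 160.0
g^-0.22 = 9.81^-0.22 = 0.6051
D = 1.7 × 117.1 × 160.0 × 0.6051 = 19273 m
   = 19.27 km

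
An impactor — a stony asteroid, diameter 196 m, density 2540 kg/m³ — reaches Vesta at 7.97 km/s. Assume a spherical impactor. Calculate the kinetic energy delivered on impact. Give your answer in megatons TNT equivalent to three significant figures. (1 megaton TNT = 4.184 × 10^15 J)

v = 7970 m/s.
Mass m = (π/6) ρ d³ = (π/6) × 2540 × (196)³ = 1.001 × 10^10 kg
E = ½ m v² = 0.5 × 1.001 × 10^10 × (7970)² = 3.179 × 10^17 J
   = 3.179 × 10^17 / 4.184×10^15 = 75.98 Mt

E ≈ 76.0 Mt TNT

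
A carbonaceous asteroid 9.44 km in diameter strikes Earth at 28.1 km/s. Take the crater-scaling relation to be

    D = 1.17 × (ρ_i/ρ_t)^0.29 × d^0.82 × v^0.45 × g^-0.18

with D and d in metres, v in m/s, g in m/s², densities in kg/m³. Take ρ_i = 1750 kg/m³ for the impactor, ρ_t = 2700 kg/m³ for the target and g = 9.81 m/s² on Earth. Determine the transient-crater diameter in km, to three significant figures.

D ≈ 125 km

In SI units: d = 9440 m, v = 28100 m/s.
(ρ_i/ρ_t)^0.29 = (1750/2700)^0.29 = 0.8818
d^0.82 = 9440^0.82 = 1818
v^0.45 = 28100^0.45 = 100.4
g^-0.18 = 9.81^-0.18 = 0.6630
D = 1.17 × 0.8818 × 1818 × 100.4 × 0.6630 = 1.249 × 10^5 m
   = 124.9 km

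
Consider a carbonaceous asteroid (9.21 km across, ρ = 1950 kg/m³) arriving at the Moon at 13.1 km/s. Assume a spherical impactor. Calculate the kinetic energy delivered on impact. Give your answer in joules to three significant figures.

d = 9210 m; v = 13100 m/s.
Mass m = (π/6) ρ d³ = (π/6) × 1950 × (9210)³ = 7.976 × 10^14 kg
E = ½ m v² = 0.5 × 7.976 × 10^14 × (13100)² = 6.844 × 10^22 J

E ≈ 6.84 × 10^22 J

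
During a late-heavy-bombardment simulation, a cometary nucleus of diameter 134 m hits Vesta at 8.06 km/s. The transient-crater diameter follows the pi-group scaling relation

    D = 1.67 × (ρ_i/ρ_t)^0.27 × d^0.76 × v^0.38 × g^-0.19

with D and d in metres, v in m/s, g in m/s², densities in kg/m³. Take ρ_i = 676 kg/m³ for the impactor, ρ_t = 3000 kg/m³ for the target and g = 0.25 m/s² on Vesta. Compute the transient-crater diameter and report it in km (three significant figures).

In SI units: v = 8060 m/s.
(ρ_i/ρ_t)^0.27 = (676/3000)^0.27 = 0.6687
d^0.76 = 134^0.76 = 41.36
v^0.38 = 8060^0.38 = 30.51
g^-0.19 = 0.25^-0.19 = 1.301
D = 1.67 × 0.6687 × 41.36 × 30.51 × 1.301 = 1833 m
   = 1.833 km

D ≈ 1.83 km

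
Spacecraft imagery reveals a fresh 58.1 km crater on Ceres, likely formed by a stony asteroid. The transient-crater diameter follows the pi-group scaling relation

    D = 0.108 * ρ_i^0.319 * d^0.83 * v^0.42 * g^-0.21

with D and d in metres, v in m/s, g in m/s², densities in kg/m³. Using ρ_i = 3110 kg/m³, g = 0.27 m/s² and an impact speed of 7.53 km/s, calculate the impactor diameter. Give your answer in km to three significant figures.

d ≈ 2.86 km

Rearranging for d: d = [D / (0.108 · 3110^0.319 · 7530^0.42 · 0.27^-0.21)]^(1/0.83).
D = 58100 m.
3110^0.319 = 13.01
7530^0.42 = 42.49
0.27^-0.21 = 1.316
Denominator = 0.108 × 13.01 × 42.49 × 1.316 = 78.57
D / 78.57 = 58100 / 78.57 = 739.5
d = 739.5^(1/0.83) = 739.5^1.2048 = 2861 m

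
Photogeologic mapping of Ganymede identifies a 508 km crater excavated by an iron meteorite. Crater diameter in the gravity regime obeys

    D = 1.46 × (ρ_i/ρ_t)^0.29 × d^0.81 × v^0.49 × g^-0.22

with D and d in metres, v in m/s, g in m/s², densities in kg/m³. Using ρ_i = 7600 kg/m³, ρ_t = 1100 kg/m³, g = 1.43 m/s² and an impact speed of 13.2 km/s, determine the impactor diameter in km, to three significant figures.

d ≈ 12.3 km

Rearranging for d: d = [D / (1.46 · (7600/1100)^0.29 · 13200^0.49 · 1.43^-0.22)]^(1/0.81).
D = 508000 m.
(7600/1100)^0.29 = 1.752
13200^0.49 = 104.5
1.43^-0.22 = 0.9243
Denominator = 1.46 × 1.752 × 104.5 × 0.9243 = 247.1
D / 247.1 = 508000 / 247.1 = 2056
d = 2056^(1/0.81) = 2056^1.2346 = 12310 m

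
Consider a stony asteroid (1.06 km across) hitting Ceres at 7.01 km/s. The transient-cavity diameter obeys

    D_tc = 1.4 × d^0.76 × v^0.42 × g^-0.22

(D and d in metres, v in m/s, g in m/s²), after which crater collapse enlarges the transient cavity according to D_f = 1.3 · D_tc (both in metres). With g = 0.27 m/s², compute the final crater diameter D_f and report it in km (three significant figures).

In SI: d = 1060 m, v = 7010 m/s.
d^0.76 = 1060^0.76 = 199.2
v^0.42 = 7010^0.42 = 41.23
g^-0.22 = 0.27^-0.22 = 1.334
D_tc = 1.4 × 199.2 × 41.23 × 1.334 = 15340 m
D_f = 1.3 × 15340 = 19942 m
     = 19.94 km

D_f ≈ 19.9 km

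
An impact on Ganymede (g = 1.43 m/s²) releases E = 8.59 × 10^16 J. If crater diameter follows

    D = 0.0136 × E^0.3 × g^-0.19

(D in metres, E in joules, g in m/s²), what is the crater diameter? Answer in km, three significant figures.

D ≈ 1.53 km

E^0.3 = (8.59 × 10^16)^0.3 = 1.203 × 10^5
g^-0.19 = 1.43^-0.19 = 0.9343
D = 0.0136 × 1.203 × 10^5 × 0.9343 = 1529 m
   = 1.529 km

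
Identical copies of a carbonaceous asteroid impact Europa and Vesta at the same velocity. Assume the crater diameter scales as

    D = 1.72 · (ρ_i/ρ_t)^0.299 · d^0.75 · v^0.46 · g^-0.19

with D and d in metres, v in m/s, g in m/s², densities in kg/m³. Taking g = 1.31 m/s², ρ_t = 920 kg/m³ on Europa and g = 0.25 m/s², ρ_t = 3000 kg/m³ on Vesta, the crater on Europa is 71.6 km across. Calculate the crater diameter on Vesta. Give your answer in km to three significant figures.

D ≈ 68.9 km

The impactor-only factors (d, v, ρ_i) cancel in the ratio, leaving D_Vesta/D_Europa = (g_Vesta/g_Europa)^-0.19 · (ρ_t,Europa/ρ_t,Vesta)^0.299.
(0.25/1.31)^-0.19 = 0.1908^-0.19 = 1.370
(920/3000)^0.299 = 0.3067^0.299 = 0.7023
Ratio = 1.370 × 0.7023 = 0.9622
D_Vesta = 0.9622 × 71.6 km = 68.9 km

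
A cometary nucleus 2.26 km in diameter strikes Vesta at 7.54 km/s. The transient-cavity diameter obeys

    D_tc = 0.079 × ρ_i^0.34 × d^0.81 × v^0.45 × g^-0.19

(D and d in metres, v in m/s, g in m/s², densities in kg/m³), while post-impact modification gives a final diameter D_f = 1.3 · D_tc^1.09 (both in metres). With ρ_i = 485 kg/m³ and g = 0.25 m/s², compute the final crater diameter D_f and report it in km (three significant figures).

In SI: d = 2260 m, v = 7540 m/s.
ρ_i^0.34 = 485^0.34 = 8.188
d^0.81 = 2260^0.81 = 521.0
v^0.45 = 7540^0.45 = 55.57
g^-0.19 = 0.25^-0.19 = 1.301
D_tc = 0.079 × 8.188 × 521.0 × 55.57 × 1.301 = 24360 m
D_f = 1.3 × (24360)^1.09 = 78600 m
     = 78.60 km

D_f ≈ 78.6 km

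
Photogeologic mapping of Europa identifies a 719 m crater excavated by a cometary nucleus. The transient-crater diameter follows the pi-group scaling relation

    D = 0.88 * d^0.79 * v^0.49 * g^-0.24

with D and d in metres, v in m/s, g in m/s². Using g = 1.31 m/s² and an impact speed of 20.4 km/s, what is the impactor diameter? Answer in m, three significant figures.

d ≈ 11.2 m

Rearranging for d: d = [D / (0.88 · 20400^0.49 · 1.31^-0.24)]^(1/0.79).
20400^0.49 = 129.3
1.31^-0.24 = 0.9372
Denominator = 0.88 × 129.3 × 0.9372 = 106.6
D / 106.6 = 719 / 106.6 = 6.745
d = 6.745^(1/0.79) = 6.745^1.2658 = 11.20 m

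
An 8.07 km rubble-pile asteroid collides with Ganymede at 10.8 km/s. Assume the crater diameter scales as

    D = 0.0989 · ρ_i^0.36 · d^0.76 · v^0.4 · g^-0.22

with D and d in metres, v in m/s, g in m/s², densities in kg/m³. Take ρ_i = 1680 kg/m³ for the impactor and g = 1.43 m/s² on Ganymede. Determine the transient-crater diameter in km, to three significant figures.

D ≈ 50.7 km

In SI units: d = 8070 m, v = 10800 m/s.
ρ_i^0.36 = 1680^0.36 = 14.49
d^0.76 = 8070^0.76 = 931.6
v^0.4 = 10800^0.4 = 41.06
g^-0.22 = 1.43^-0.22 = 0.9243
D = 0.0989 × 14.49 × 931.6 × 41.06 × 0.9243 = 50667 m
   = 50.67 km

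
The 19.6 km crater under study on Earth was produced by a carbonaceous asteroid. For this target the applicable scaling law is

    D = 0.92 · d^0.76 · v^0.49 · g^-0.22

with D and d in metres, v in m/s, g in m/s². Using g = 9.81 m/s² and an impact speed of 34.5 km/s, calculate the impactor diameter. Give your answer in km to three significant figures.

Rearranging for d: d = [D / (0.92 · 34500^0.49 · 9.81^-0.22)]^(1/0.76).
D = 19600 m.
34500^0.49 = 167.3
9.81^-0.22 = 0.6051
Denominator = 0.92 × 167.3 × 0.6051 = 93.13
D / 93.13 = 19600 / 93.13 = 210.5
d = 210.5^(1/0.76) = 210.5^1.3158 = 1140 m

d ≈ 1.14 km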